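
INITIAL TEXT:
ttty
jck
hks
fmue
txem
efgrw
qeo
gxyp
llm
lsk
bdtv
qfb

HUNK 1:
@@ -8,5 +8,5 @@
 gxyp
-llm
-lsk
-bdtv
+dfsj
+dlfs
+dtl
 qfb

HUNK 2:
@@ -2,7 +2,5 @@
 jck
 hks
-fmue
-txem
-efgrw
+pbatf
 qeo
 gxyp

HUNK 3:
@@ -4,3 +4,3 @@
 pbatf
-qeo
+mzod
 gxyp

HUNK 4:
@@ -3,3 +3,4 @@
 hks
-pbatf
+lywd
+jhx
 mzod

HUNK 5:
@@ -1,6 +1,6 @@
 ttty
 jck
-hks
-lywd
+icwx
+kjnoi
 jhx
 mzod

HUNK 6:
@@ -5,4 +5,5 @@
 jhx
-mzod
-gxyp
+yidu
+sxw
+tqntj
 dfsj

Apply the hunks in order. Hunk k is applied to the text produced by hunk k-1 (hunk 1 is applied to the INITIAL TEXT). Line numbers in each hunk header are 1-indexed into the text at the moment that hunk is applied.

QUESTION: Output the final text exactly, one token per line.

Answer: ttty
jck
icwx
kjnoi
jhx
yidu
sxw
tqntj
dfsj
dlfs
dtl
qfb

Derivation:
Hunk 1: at line 8 remove [llm,lsk,bdtv] add [dfsj,dlfs,dtl] -> 12 lines: ttty jck hks fmue txem efgrw qeo gxyp dfsj dlfs dtl qfb
Hunk 2: at line 2 remove [fmue,txem,efgrw] add [pbatf] -> 10 lines: ttty jck hks pbatf qeo gxyp dfsj dlfs dtl qfb
Hunk 3: at line 4 remove [qeo] add [mzod] -> 10 lines: ttty jck hks pbatf mzod gxyp dfsj dlfs dtl qfb
Hunk 4: at line 3 remove [pbatf] add [lywd,jhx] -> 11 lines: ttty jck hks lywd jhx mzod gxyp dfsj dlfs dtl qfb
Hunk 5: at line 1 remove [hks,lywd] add [icwx,kjnoi] -> 11 lines: ttty jck icwx kjnoi jhx mzod gxyp dfsj dlfs dtl qfb
Hunk 6: at line 5 remove [mzod,gxyp] add [yidu,sxw,tqntj] -> 12 lines: ttty jck icwx kjnoi jhx yidu sxw tqntj dfsj dlfs dtl qfb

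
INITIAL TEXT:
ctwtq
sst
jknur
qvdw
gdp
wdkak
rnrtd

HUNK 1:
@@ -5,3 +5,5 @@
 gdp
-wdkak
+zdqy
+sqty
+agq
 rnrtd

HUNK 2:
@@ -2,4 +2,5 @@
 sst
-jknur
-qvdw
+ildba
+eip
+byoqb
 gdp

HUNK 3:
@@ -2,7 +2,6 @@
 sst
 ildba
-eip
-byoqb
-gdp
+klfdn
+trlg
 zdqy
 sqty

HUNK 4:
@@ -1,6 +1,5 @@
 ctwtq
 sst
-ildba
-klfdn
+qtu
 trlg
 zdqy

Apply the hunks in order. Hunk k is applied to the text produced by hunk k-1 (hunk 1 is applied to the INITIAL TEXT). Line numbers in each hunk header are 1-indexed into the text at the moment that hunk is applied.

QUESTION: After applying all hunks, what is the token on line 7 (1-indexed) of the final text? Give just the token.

Hunk 1: at line 5 remove [wdkak] add [zdqy,sqty,agq] -> 9 lines: ctwtq sst jknur qvdw gdp zdqy sqty agq rnrtd
Hunk 2: at line 2 remove [jknur,qvdw] add [ildba,eip,byoqb] -> 10 lines: ctwtq sst ildba eip byoqb gdp zdqy sqty agq rnrtd
Hunk 3: at line 2 remove [eip,byoqb,gdp] add [klfdn,trlg] -> 9 lines: ctwtq sst ildba klfdn trlg zdqy sqty agq rnrtd
Hunk 4: at line 1 remove [ildba,klfdn] add [qtu] -> 8 lines: ctwtq sst qtu trlg zdqy sqty agq rnrtd
Final line 7: agq

Answer: agq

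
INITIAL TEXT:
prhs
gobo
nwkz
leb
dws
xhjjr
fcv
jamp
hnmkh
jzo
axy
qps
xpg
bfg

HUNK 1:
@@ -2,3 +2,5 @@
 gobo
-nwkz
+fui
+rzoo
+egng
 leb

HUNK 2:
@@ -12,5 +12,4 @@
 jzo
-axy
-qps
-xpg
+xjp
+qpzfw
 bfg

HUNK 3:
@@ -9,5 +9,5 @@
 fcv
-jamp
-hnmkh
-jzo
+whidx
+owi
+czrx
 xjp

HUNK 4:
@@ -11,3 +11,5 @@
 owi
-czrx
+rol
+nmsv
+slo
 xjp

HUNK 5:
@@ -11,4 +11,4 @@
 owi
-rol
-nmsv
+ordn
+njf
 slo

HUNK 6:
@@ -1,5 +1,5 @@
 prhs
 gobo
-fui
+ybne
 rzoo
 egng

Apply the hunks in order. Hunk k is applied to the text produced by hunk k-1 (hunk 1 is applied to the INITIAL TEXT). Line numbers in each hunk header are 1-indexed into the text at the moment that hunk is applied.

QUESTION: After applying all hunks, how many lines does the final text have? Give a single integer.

Answer: 17

Derivation:
Hunk 1: at line 2 remove [nwkz] add [fui,rzoo,egng] -> 16 lines: prhs gobo fui rzoo egng leb dws xhjjr fcv jamp hnmkh jzo axy qps xpg bfg
Hunk 2: at line 12 remove [axy,qps,xpg] add [xjp,qpzfw] -> 15 lines: prhs gobo fui rzoo egng leb dws xhjjr fcv jamp hnmkh jzo xjp qpzfw bfg
Hunk 3: at line 9 remove [jamp,hnmkh,jzo] add [whidx,owi,czrx] -> 15 lines: prhs gobo fui rzoo egng leb dws xhjjr fcv whidx owi czrx xjp qpzfw bfg
Hunk 4: at line 11 remove [czrx] add [rol,nmsv,slo] -> 17 lines: prhs gobo fui rzoo egng leb dws xhjjr fcv whidx owi rol nmsv slo xjp qpzfw bfg
Hunk 5: at line 11 remove [rol,nmsv] add [ordn,njf] -> 17 lines: prhs gobo fui rzoo egng leb dws xhjjr fcv whidx owi ordn njf slo xjp qpzfw bfg
Hunk 6: at line 1 remove [fui] add [ybne] -> 17 lines: prhs gobo ybne rzoo egng leb dws xhjjr fcv whidx owi ordn njf slo xjp qpzfw bfg
Final line count: 17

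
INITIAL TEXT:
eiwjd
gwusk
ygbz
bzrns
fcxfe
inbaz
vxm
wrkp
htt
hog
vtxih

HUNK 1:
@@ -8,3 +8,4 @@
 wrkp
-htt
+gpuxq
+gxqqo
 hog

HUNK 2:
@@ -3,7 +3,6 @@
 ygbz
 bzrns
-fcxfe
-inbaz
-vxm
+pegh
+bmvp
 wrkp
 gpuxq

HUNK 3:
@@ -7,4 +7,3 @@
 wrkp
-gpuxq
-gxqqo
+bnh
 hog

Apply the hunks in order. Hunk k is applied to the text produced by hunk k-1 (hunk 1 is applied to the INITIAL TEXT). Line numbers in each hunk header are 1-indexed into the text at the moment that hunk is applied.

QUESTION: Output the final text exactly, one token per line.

Hunk 1: at line 8 remove [htt] add [gpuxq,gxqqo] -> 12 lines: eiwjd gwusk ygbz bzrns fcxfe inbaz vxm wrkp gpuxq gxqqo hog vtxih
Hunk 2: at line 3 remove [fcxfe,inbaz,vxm] add [pegh,bmvp] -> 11 lines: eiwjd gwusk ygbz bzrns pegh bmvp wrkp gpuxq gxqqo hog vtxih
Hunk 3: at line 7 remove [gpuxq,gxqqo] add [bnh] -> 10 lines: eiwjd gwusk ygbz bzrns pegh bmvp wrkp bnh hog vtxih

Answer: eiwjd
gwusk
ygbz
bzrns
pegh
bmvp
wrkp
bnh
hog
vtxih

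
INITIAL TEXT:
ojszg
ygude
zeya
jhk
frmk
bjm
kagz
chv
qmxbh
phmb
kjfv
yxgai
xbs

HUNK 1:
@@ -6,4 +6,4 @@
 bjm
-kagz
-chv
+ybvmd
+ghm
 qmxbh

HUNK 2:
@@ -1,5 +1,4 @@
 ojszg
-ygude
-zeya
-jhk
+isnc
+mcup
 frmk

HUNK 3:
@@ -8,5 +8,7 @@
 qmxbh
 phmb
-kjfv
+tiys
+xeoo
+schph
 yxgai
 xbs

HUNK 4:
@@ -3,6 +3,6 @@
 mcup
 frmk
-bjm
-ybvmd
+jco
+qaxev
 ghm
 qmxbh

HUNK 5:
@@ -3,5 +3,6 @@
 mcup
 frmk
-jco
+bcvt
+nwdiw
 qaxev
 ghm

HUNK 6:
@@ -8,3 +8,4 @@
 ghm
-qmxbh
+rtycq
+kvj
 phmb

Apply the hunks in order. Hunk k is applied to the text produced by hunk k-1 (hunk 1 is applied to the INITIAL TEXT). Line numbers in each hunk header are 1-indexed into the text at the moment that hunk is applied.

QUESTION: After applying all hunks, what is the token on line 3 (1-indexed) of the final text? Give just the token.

Answer: mcup

Derivation:
Hunk 1: at line 6 remove [kagz,chv] add [ybvmd,ghm] -> 13 lines: ojszg ygude zeya jhk frmk bjm ybvmd ghm qmxbh phmb kjfv yxgai xbs
Hunk 2: at line 1 remove [ygude,zeya,jhk] add [isnc,mcup] -> 12 lines: ojszg isnc mcup frmk bjm ybvmd ghm qmxbh phmb kjfv yxgai xbs
Hunk 3: at line 8 remove [kjfv] add [tiys,xeoo,schph] -> 14 lines: ojszg isnc mcup frmk bjm ybvmd ghm qmxbh phmb tiys xeoo schph yxgai xbs
Hunk 4: at line 3 remove [bjm,ybvmd] add [jco,qaxev] -> 14 lines: ojszg isnc mcup frmk jco qaxev ghm qmxbh phmb tiys xeoo schph yxgai xbs
Hunk 5: at line 3 remove [jco] add [bcvt,nwdiw] -> 15 lines: ojszg isnc mcup frmk bcvt nwdiw qaxev ghm qmxbh phmb tiys xeoo schph yxgai xbs
Hunk 6: at line 8 remove [qmxbh] add [rtycq,kvj] -> 16 lines: ojszg isnc mcup frmk bcvt nwdiw qaxev ghm rtycq kvj phmb tiys xeoo schph yxgai xbs
Final line 3: mcup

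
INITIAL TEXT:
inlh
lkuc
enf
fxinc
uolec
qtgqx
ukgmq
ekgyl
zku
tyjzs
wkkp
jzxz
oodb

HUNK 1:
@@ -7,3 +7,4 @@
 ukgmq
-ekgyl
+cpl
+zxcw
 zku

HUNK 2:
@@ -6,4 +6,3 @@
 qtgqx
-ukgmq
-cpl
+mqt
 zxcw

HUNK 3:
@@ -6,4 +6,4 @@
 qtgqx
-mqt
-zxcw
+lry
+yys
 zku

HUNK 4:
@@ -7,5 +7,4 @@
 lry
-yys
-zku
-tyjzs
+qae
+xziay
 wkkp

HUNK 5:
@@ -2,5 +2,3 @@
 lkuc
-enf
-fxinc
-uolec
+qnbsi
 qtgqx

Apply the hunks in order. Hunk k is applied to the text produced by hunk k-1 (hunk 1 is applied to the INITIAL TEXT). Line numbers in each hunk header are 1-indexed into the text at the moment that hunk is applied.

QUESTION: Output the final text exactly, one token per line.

Hunk 1: at line 7 remove [ekgyl] add [cpl,zxcw] -> 14 lines: inlh lkuc enf fxinc uolec qtgqx ukgmq cpl zxcw zku tyjzs wkkp jzxz oodb
Hunk 2: at line 6 remove [ukgmq,cpl] add [mqt] -> 13 lines: inlh lkuc enf fxinc uolec qtgqx mqt zxcw zku tyjzs wkkp jzxz oodb
Hunk 3: at line 6 remove [mqt,zxcw] add [lry,yys] -> 13 lines: inlh lkuc enf fxinc uolec qtgqx lry yys zku tyjzs wkkp jzxz oodb
Hunk 4: at line 7 remove [yys,zku,tyjzs] add [qae,xziay] -> 12 lines: inlh lkuc enf fxinc uolec qtgqx lry qae xziay wkkp jzxz oodb
Hunk 5: at line 2 remove [enf,fxinc,uolec] add [qnbsi] -> 10 lines: inlh lkuc qnbsi qtgqx lry qae xziay wkkp jzxz oodb

Answer: inlh
lkuc
qnbsi
qtgqx
lry
qae
xziay
wkkp
jzxz
oodb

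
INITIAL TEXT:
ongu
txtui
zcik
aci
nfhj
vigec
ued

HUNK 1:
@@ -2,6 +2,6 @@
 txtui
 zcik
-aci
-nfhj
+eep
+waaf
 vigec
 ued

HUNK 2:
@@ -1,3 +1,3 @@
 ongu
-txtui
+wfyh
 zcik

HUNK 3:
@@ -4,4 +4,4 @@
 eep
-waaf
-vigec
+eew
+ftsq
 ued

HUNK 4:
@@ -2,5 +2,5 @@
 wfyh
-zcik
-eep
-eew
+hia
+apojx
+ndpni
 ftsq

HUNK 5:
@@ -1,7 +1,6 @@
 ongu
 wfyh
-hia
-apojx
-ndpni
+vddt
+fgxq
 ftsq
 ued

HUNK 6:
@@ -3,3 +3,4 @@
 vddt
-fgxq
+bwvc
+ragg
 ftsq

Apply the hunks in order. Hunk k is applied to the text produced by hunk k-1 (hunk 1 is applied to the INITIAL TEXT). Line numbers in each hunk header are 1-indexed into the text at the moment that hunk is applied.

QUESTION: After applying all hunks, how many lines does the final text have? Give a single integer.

Hunk 1: at line 2 remove [aci,nfhj] add [eep,waaf] -> 7 lines: ongu txtui zcik eep waaf vigec ued
Hunk 2: at line 1 remove [txtui] add [wfyh] -> 7 lines: ongu wfyh zcik eep waaf vigec ued
Hunk 3: at line 4 remove [waaf,vigec] add [eew,ftsq] -> 7 lines: ongu wfyh zcik eep eew ftsq ued
Hunk 4: at line 2 remove [zcik,eep,eew] add [hia,apojx,ndpni] -> 7 lines: ongu wfyh hia apojx ndpni ftsq ued
Hunk 5: at line 1 remove [hia,apojx,ndpni] add [vddt,fgxq] -> 6 lines: ongu wfyh vddt fgxq ftsq ued
Hunk 6: at line 3 remove [fgxq] add [bwvc,ragg] -> 7 lines: ongu wfyh vddt bwvc ragg ftsq ued
Final line count: 7

Answer: 7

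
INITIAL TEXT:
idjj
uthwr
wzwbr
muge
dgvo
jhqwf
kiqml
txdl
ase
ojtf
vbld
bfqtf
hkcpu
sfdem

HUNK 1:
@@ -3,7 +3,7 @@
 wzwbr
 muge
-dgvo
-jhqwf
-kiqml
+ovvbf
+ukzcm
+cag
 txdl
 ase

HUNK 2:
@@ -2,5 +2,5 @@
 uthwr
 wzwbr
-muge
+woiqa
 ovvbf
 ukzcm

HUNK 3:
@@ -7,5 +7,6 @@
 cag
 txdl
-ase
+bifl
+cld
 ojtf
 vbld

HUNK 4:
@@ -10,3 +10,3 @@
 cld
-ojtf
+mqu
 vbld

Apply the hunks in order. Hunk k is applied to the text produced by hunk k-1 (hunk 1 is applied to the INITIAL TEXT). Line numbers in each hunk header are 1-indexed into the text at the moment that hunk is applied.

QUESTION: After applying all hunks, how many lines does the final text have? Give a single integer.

Hunk 1: at line 3 remove [dgvo,jhqwf,kiqml] add [ovvbf,ukzcm,cag] -> 14 lines: idjj uthwr wzwbr muge ovvbf ukzcm cag txdl ase ojtf vbld bfqtf hkcpu sfdem
Hunk 2: at line 2 remove [muge] add [woiqa] -> 14 lines: idjj uthwr wzwbr woiqa ovvbf ukzcm cag txdl ase ojtf vbld bfqtf hkcpu sfdem
Hunk 3: at line 7 remove [ase] add [bifl,cld] -> 15 lines: idjj uthwr wzwbr woiqa ovvbf ukzcm cag txdl bifl cld ojtf vbld bfqtf hkcpu sfdem
Hunk 4: at line 10 remove [ojtf] add [mqu] -> 15 lines: idjj uthwr wzwbr woiqa ovvbf ukzcm cag txdl bifl cld mqu vbld bfqtf hkcpu sfdem
Final line count: 15

Answer: 15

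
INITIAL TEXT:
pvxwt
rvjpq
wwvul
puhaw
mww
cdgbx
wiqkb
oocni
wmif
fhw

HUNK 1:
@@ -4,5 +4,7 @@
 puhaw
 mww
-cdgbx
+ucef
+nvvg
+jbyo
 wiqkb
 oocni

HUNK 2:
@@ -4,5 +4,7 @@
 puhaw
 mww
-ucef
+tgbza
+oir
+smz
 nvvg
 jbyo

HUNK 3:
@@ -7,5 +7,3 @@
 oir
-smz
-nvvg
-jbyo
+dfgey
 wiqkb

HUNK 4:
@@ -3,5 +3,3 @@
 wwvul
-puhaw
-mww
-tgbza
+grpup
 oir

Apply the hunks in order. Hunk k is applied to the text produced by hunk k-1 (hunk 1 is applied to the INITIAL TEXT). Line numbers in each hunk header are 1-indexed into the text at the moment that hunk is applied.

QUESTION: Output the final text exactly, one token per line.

Hunk 1: at line 4 remove [cdgbx] add [ucef,nvvg,jbyo] -> 12 lines: pvxwt rvjpq wwvul puhaw mww ucef nvvg jbyo wiqkb oocni wmif fhw
Hunk 2: at line 4 remove [ucef] add [tgbza,oir,smz] -> 14 lines: pvxwt rvjpq wwvul puhaw mww tgbza oir smz nvvg jbyo wiqkb oocni wmif fhw
Hunk 3: at line 7 remove [smz,nvvg,jbyo] add [dfgey] -> 12 lines: pvxwt rvjpq wwvul puhaw mww tgbza oir dfgey wiqkb oocni wmif fhw
Hunk 4: at line 3 remove [puhaw,mww,tgbza] add [grpup] -> 10 lines: pvxwt rvjpq wwvul grpup oir dfgey wiqkb oocni wmif fhw

Answer: pvxwt
rvjpq
wwvul
grpup
oir
dfgey
wiqkb
oocni
wmif
fhw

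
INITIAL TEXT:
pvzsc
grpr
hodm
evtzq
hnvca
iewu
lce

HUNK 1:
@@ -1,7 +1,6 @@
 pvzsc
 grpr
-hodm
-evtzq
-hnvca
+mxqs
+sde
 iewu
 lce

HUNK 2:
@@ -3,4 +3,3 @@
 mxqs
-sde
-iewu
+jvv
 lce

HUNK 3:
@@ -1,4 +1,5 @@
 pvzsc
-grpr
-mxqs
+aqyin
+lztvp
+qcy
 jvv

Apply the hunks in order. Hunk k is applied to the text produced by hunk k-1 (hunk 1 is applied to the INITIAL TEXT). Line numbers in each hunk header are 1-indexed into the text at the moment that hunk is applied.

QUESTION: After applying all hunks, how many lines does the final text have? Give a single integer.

Answer: 6

Derivation:
Hunk 1: at line 1 remove [hodm,evtzq,hnvca] add [mxqs,sde] -> 6 lines: pvzsc grpr mxqs sde iewu lce
Hunk 2: at line 3 remove [sde,iewu] add [jvv] -> 5 lines: pvzsc grpr mxqs jvv lce
Hunk 3: at line 1 remove [grpr,mxqs] add [aqyin,lztvp,qcy] -> 6 lines: pvzsc aqyin lztvp qcy jvv lce
Final line count: 6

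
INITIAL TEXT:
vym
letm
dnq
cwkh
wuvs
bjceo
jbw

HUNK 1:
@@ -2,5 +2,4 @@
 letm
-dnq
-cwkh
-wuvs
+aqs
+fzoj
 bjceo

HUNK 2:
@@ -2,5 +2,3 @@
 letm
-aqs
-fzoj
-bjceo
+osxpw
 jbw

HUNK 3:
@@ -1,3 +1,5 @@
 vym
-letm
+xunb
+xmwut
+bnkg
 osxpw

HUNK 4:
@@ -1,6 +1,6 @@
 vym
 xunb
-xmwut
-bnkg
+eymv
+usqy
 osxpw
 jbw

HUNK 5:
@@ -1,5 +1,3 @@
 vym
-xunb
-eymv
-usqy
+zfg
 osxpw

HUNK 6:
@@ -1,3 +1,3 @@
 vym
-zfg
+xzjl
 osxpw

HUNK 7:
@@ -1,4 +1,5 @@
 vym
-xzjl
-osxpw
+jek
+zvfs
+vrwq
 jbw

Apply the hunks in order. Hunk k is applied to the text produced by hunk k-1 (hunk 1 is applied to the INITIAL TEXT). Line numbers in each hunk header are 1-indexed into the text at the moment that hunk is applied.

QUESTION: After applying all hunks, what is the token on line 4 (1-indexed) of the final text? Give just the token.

Hunk 1: at line 2 remove [dnq,cwkh,wuvs] add [aqs,fzoj] -> 6 lines: vym letm aqs fzoj bjceo jbw
Hunk 2: at line 2 remove [aqs,fzoj,bjceo] add [osxpw] -> 4 lines: vym letm osxpw jbw
Hunk 3: at line 1 remove [letm] add [xunb,xmwut,bnkg] -> 6 lines: vym xunb xmwut bnkg osxpw jbw
Hunk 4: at line 1 remove [xmwut,bnkg] add [eymv,usqy] -> 6 lines: vym xunb eymv usqy osxpw jbw
Hunk 5: at line 1 remove [xunb,eymv,usqy] add [zfg] -> 4 lines: vym zfg osxpw jbw
Hunk 6: at line 1 remove [zfg] add [xzjl] -> 4 lines: vym xzjl osxpw jbw
Hunk 7: at line 1 remove [xzjl,osxpw] add [jek,zvfs,vrwq] -> 5 lines: vym jek zvfs vrwq jbw
Final line 4: vrwq

Answer: vrwq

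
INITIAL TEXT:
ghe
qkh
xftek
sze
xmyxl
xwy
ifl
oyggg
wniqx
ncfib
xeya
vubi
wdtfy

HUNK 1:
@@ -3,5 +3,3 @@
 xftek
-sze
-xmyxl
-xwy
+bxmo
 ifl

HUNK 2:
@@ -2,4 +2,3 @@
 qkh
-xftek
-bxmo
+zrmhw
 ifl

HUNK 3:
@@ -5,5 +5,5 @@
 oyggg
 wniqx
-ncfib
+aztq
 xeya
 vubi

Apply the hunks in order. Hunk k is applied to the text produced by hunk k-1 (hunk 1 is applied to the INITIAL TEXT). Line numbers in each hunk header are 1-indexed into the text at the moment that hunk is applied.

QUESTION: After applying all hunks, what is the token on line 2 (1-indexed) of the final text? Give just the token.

Answer: qkh

Derivation:
Hunk 1: at line 3 remove [sze,xmyxl,xwy] add [bxmo] -> 11 lines: ghe qkh xftek bxmo ifl oyggg wniqx ncfib xeya vubi wdtfy
Hunk 2: at line 2 remove [xftek,bxmo] add [zrmhw] -> 10 lines: ghe qkh zrmhw ifl oyggg wniqx ncfib xeya vubi wdtfy
Hunk 3: at line 5 remove [ncfib] add [aztq] -> 10 lines: ghe qkh zrmhw ifl oyggg wniqx aztq xeya vubi wdtfy
Final line 2: qkh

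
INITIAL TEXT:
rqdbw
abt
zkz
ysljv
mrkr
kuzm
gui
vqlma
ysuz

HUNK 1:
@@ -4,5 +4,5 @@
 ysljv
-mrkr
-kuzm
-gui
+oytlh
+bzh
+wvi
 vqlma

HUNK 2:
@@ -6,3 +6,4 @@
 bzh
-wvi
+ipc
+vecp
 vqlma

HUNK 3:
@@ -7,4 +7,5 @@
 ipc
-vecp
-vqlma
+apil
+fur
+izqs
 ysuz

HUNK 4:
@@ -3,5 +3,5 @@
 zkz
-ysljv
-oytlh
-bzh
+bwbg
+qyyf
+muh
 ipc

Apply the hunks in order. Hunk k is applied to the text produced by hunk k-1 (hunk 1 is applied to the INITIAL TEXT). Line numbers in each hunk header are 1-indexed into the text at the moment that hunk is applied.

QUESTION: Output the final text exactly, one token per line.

Answer: rqdbw
abt
zkz
bwbg
qyyf
muh
ipc
apil
fur
izqs
ysuz

Derivation:
Hunk 1: at line 4 remove [mrkr,kuzm,gui] add [oytlh,bzh,wvi] -> 9 lines: rqdbw abt zkz ysljv oytlh bzh wvi vqlma ysuz
Hunk 2: at line 6 remove [wvi] add [ipc,vecp] -> 10 lines: rqdbw abt zkz ysljv oytlh bzh ipc vecp vqlma ysuz
Hunk 3: at line 7 remove [vecp,vqlma] add [apil,fur,izqs] -> 11 lines: rqdbw abt zkz ysljv oytlh bzh ipc apil fur izqs ysuz
Hunk 4: at line 3 remove [ysljv,oytlh,bzh] add [bwbg,qyyf,muh] -> 11 lines: rqdbw abt zkz bwbg qyyf muh ipc apil fur izqs ysuz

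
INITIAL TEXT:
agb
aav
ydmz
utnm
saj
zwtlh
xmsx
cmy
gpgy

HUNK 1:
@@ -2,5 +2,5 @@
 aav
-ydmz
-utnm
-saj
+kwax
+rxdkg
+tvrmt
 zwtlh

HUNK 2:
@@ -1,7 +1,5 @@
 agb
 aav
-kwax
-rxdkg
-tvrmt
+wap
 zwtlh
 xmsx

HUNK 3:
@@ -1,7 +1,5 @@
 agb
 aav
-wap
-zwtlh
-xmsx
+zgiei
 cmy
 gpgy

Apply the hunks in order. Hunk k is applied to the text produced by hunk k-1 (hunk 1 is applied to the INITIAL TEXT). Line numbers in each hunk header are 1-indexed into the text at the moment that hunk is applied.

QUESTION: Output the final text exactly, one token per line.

Hunk 1: at line 2 remove [ydmz,utnm,saj] add [kwax,rxdkg,tvrmt] -> 9 lines: agb aav kwax rxdkg tvrmt zwtlh xmsx cmy gpgy
Hunk 2: at line 1 remove [kwax,rxdkg,tvrmt] add [wap] -> 7 lines: agb aav wap zwtlh xmsx cmy gpgy
Hunk 3: at line 1 remove [wap,zwtlh,xmsx] add [zgiei] -> 5 lines: agb aav zgiei cmy gpgy

Answer: agb
aav
zgiei
cmy
gpgy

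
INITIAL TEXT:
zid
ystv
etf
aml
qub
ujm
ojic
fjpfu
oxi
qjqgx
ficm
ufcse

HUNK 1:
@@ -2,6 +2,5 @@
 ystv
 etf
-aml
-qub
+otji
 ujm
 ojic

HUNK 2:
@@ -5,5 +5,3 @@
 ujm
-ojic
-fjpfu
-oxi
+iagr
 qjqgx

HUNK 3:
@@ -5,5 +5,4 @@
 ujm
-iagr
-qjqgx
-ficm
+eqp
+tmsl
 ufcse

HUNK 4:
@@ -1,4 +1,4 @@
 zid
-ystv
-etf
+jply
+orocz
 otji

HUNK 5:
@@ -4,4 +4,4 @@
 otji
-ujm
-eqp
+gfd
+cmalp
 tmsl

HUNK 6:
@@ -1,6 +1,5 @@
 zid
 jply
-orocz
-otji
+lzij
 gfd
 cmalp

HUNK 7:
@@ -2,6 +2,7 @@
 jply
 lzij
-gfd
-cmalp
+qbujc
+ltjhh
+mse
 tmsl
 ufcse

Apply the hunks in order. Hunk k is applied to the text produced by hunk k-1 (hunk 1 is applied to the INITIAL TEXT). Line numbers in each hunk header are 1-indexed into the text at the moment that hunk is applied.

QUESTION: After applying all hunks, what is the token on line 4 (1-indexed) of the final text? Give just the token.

Answer: qbujc

Derivation:
Hunk 1: at line 2 remove [aml,qub] add [otji] -> 11 lines: zid ystv etf otji ujm ojic fjpfu oxi qjqgx ficm ufcse
Hunk 2: at line 5 remove [ojic,fjpfu,oxi] add [iagr] -> 9 lines: zid ystv etf otji ujm iagr qjqgx ficm ufcse
Hunk 3: at line 5 remove [iagr,qjqgx,ficm] add [eqp,tmsl] -> 8 lines: zid ystv etf otji ujm eqp tmsl ufcse
Hunk 4: at line 1 remove [ystv,etf] add [jply,orocz] -> 8 lines: zid jply orocz otji ujm eqp tmsl ufcse
Hunk 5: at line 4 remove [ujm,eqp] add [gfd,cmalp] -> 8 lines: zid jply orocz otji gfd cmalp tmsl ufcse
Hunk 6: at line 1 remove [orocz,otji] add [lzij] -> 7 lines: zid jply lzij gfd cmalp tmsl ufcse
Hunk 7: at line 2 remove [gfd,cmalp] add [qbujc,ltjhh,mse] -> 8 lines: zid jply lzij qbujc ltjhh mse tmsl ufcse
Final line 4: qbujc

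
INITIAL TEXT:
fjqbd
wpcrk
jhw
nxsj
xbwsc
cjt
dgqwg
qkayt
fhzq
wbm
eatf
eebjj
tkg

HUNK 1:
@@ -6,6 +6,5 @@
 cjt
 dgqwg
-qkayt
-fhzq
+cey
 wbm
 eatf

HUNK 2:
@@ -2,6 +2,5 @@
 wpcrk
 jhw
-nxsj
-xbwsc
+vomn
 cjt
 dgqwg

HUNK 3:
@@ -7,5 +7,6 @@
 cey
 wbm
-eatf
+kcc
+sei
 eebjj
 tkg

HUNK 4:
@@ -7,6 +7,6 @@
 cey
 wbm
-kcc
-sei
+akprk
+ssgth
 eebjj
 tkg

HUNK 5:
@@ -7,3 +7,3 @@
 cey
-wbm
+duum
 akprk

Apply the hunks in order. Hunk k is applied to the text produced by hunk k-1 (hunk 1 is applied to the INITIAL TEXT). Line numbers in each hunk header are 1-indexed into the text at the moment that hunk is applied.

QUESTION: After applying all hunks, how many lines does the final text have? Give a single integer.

Answer: 12

Derivation:
Hunk 1: at line 6 remove [qkayt,fhzq] add [cey] -> 12 lines: fjqbd wpcrk jhw nxsj xbwsc cjt dgqwg cey wbm eatf eebjj tkg
Hunk 2: at line 2 remove [nxsj,xbwsc] add [vomn] -> 11 lines: fjqbd wpcrk jhw vomn cjt dgqwg cey wbm eatf eebjj tkg
Hunk 3: at line 7 remove [eatf] add [kcc,sei] -> 12 lines: fjqbd wpcrk jhw vomn cjt dgqwg cey wbm kcc sei eebjj tkg
Hunk 4: at line 7 remove [kcc,sei] add [akprk,ssgth] -> 12 lines: fjqbd wpcrk jhw vomn cjt dgqwg cey wbm akprk ssgth eebjj tkg
Hunk 5: at line 7 remove [wbm] add [duum] -> 12 lines: fjqbd wpcrk jhw vomn cjt dgqwg cey duum akprk ssgth eebjj tkg
Final line count: 12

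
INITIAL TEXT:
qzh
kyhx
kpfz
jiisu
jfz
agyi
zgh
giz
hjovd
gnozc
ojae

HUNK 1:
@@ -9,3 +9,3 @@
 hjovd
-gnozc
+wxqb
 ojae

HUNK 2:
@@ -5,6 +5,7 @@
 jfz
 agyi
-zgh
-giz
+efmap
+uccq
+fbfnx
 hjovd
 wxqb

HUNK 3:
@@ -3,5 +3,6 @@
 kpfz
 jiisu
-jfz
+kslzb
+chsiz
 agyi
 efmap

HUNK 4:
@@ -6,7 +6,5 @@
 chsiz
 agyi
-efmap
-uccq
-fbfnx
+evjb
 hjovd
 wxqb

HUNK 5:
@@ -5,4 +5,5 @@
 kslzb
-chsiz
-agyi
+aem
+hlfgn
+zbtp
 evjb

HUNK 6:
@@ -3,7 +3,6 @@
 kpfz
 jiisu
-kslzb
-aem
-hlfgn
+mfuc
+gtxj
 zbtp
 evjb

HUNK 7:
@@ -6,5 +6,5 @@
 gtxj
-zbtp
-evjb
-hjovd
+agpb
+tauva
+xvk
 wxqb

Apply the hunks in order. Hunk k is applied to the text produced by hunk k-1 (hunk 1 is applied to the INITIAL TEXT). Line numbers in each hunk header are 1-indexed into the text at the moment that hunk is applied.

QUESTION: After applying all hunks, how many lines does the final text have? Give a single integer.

Answer: 11

Derivation:
Hunk 1: at line 9 remove [gnozc] add [wxqb] -> 11 lines: qzh kyhx kpfz jiisu jfz agyi zgh giz hjovd wxqb ojae
Hunk 2: at line 5 remove [zgh,giz] add [efmap,uccq,fbfnx] -> 12 lines: qzh kyhx kpfz jiisu jfz agyi efmap uccq fbfnx hjovd wxqb ojae
Hunk 3: at line 3 remove [jfz] add [kslzb,chsiz] -> 13 lines: qzh kyhx kpfz jiisu kslzb chsiz agyi efmap uccq fbfnx hjovd wxqb ojae
Hunk 4: at line 6 remove [efmap,uccq,fbfnx] add [evjb] -> 11 lines: qzh kyhx kpfz jiisu kslzb chsiz agyi evjb hjovd wxqb ojae
Hunk 5: at line 5 remove [chsiz,agyi] add [aem,hlfgn,zbtp] -> 12 lines: qzh kyhx kpfz jiisu kslzb aem hlfgn zbtp evjb hjovd wxqb ojae
Hunk 6: at line 3 remove [kslzb,aem,hlfgn] add [mfuc,gtxj] -> 11 lines: qzh kyhx kpfz jiisu mfuc gtxj zbtp evjb hjovd wxqb ojae
Hunk 7: at line 6 remove [zbtp,evjb,hjovd] add [agpb,tauva,xvk] -> 11 lines: qzh kyhx kpfz jiisu mfuc gtxj agpb tauva xvk wxqb ojae
Final line count: 11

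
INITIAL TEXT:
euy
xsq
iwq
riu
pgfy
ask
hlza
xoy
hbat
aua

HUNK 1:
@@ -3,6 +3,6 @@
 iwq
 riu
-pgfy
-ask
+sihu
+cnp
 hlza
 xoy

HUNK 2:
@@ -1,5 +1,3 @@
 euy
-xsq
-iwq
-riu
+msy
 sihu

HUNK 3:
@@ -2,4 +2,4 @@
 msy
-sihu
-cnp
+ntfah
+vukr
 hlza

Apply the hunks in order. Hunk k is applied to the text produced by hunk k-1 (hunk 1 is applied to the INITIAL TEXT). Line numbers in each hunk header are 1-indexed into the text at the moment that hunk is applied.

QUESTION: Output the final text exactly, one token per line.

Answer: euy
msy
ntfah
vukr
hlza
xoy
hbat
aua

Derivation:
Hunk 1: at line 3 remove [pgfy,ask] add [sihu,cnp] -> 10 lines: euy xsq iwq riu sihu cnp hlza xoy hbat aua
Hunk 2: at line 1 remove [xsq,iwq,riu] add [msy] -> 8 lines: euy msy sihu cnp hlza xoy hbat aua
Hunk 3: at line 2 remove [sihu,cnp] add [ntfah,vukr] -> 8 lines: euy msy ntfah vukr hlza xoy hbat aua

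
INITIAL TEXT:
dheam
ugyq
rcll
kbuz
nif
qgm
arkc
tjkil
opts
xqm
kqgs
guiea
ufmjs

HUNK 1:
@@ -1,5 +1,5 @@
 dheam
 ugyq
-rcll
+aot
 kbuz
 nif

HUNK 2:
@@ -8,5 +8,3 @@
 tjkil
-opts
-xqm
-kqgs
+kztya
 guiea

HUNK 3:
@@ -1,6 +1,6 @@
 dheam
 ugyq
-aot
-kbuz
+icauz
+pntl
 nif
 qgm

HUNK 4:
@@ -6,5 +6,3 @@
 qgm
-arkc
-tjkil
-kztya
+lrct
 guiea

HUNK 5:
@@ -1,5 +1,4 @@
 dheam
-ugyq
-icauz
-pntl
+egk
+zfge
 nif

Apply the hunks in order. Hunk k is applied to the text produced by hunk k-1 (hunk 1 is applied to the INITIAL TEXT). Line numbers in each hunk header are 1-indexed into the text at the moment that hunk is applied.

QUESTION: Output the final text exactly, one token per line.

Hunk 1: at line 1 remove [rcll] add [aot] -> 13 lines: dheam ugyq aot kbuz nif qgm arkc tjkil opts xqm kqgs guiea ufmjs
Hunk 2: at line 8 remove [opts,xqm,kqgs] add [kztya] -> 11 lines: dheam ugyq aot kbuz nif qgm arkc tjkil kztya guiea ufmjs
Hunk 3: at line 1 remove [aot,kbuz] add [icauz,pntl] -> 11 lines: dheam ugyq icauz pntl nif qgm arkc tjkil kztya guiea ufmjs
Hunk 4: at line 6 remove [arkc,tjkil,kztya] add [lrct] -> 9 lines: dheam ugyq icauz pntl nif qgm lrct guiea ufmjs
Hunk 5: at line 1 remove [ugyq,icauz,pntl] add [egk,zfge] -> 8 lines: dheam egk zfge nif qgm lrct guiea ufmjs

Answer: dheam
egk
zfge
nif
qgm
lrct
guiea
ufmjs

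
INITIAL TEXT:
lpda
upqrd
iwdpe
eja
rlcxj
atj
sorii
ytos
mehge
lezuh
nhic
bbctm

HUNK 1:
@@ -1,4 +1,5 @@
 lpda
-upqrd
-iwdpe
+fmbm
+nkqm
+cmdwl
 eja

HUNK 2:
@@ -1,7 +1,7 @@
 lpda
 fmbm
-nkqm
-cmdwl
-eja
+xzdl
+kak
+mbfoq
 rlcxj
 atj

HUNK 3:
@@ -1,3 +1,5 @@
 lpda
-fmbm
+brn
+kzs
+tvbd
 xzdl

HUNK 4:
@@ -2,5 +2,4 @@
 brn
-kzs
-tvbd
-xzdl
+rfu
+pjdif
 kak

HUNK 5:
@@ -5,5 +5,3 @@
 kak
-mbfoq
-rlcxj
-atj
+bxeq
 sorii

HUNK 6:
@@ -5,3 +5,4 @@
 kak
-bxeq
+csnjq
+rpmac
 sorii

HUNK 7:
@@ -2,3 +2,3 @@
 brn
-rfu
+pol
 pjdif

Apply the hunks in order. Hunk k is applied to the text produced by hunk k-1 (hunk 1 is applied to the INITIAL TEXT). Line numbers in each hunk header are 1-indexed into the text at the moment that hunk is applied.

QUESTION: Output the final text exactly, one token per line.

Answer: lpda
brn
pol
pjdif
kak
csnjq
rpmac
sorii
ytos
mehge
lezuh
nhic
bbctm

Derivation:
Hunk 1: at line 1 remove [upqrd,iwdpe] add [fmbm,nkqm,cmdwl] -> 13 lines: lpda fmbm nkqm cmdwl eja rlcxj atj sorii ytos mehge lezuh nhic bbctm
Hunk 2: at line 1 remove [nkqm,cmdwl,eja] add [xzdl,kak,mbfoq] -> 13 lines: lpda fmbm xzdl kak mbfoq rlcxj atj sorii ytos mehge lezuh nhic bbctm
Hunk 3: at line 1 remove [fmbm] add [brn,kzs,tvbd] -> 15 lines: lpda brn kzs tvbd xzdl kak mbfoq rlcxj atj sorii ytos mehge lezuh nhic bbctm
Hunk 4: at line 2 remove [kzs,tvbd,xzdl] add [rfu,pjdif] -> 14 lines: lpda brn rfu pjdif kak mbfoq rlcxj atj sorii ytos mehge lezuh nhic bbctm
Hunk 5: at line 5 remove [mbfoq,rlcxj,atj] add [bxeq] -> 12 lines: lpda brn rfu pjdif kak bxeq sorii ytos mehge lezuh nhic bbctm
Hunk 6: at line 5 remove [bxeq] add [csnjq,rpmac] -> 13 lines: lpda brn rfu pjdif kak csnjq rpmac sorii ytos mehge lezuh nhic bbctm
Hunk 7: at line 2 remove [rfu] add [pol] -> 13 lines: lpda brn pol pjdif kak csnjq rpmac sorii ytos mehge lezuh nhic bbctm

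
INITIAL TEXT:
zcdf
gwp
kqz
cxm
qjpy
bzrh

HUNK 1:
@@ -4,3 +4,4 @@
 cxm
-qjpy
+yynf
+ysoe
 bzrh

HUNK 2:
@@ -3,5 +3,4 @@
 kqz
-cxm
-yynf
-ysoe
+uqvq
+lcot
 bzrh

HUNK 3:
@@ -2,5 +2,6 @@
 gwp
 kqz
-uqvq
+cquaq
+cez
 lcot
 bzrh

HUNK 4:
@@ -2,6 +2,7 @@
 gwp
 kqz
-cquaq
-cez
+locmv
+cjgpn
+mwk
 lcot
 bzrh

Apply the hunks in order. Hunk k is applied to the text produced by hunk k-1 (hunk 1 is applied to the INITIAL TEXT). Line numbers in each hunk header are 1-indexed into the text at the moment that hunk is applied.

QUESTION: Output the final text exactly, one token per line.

Hunk 1: at line 4 remove [qjpy] add [yynf,ysoe] -> 7 lines: zcdf gwp kqz cxm yynf ysoe bzrh
Hunk 2: at line 3 remove [cxm,yynf,ysoe] add [uqvq,lcot] -> 6 lines: zcdf gwp kqz uqvq lcot bzrh
Hunk 3: at line 2 remove [uqvq] add [cquaq,cez] -> 7 lines: zcdf gwp kqz cquaq cez lcot bzrh
Hunk 4: at line 2 remove [cquaq,cez] add [locmv,cjgpn,mwk] -> 8 lines: zcdf gwp kqz locmv cjgpn mwk lcot bzrh

Answer: zcdf
gwp
kqz
locmv
cjgpn
mwk
lcot
bzrh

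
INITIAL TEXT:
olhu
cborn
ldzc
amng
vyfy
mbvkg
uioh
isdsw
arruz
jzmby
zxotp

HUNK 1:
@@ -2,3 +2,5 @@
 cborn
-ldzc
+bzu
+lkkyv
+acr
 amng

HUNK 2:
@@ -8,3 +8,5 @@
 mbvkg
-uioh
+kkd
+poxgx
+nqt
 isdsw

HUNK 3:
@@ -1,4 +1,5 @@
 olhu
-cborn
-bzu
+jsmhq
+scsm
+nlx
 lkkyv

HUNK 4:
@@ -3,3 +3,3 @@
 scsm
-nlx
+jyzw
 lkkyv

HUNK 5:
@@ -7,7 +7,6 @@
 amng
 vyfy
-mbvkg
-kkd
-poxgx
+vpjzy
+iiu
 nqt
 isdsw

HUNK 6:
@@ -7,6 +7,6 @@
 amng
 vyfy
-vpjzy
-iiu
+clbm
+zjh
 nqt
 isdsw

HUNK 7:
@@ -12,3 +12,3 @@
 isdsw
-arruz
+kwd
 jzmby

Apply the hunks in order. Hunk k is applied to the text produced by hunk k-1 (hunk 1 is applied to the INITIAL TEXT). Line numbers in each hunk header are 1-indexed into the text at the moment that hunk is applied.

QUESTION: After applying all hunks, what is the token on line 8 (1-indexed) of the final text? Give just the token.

Hunk 1: at line 2 remove [ldzc] add [bzu,lkkyv,acr] -> 13 lines: olhu cborn bzu lkkyv acr amng vyfy mbvkg uioh isdsw arruz jzmby zxotp
Hunk 2: at line 8 remove [uioh] add [kkd,poxgx,nqt] -> 15 lines: olhu cborn bzu lkkyv acr amng vyfy mbvkg kkd poxgx nqt isdsw arruz jzmby zxotp
Hunk 3: at line 1 remove [cborn,bzu] add [jsmhq,scsm,nlx] -> 16 lines: olhu jsmhq scsm nlx lkkyv acr amng vyfy mbvkg kkd poxgx nqt isdsw arruz jzmby zxotp
Hunk 4: at line 3 remove [nlx] add [jyzw] -> 16 lines: olhu jsmhq scsm jyzw lkkyv acr amng vyfy mbvkg kkd poxgx nqt isdsw arruz jzmby zxotp
Hunk 5: at line 7 remove [mbvkg,kkd,poxgx] add [vpjzy,iiu] -> 15 lines: olhu jsmhq scsm jyzw lkkyv acr amng vyfy vpjzy iiu nqt isdsw arruz jzmby zxotp
Hunk 6: at line 7 remove [vpjzy,iiu] add [clbm,zjh] -> 15 lines: olhu jsmhq scsm jyzw lkkyv acr amng vyfy clbm zjh nqt isdsw arruz jzmby zxotp
Hunk 7: at line 12 remove [arruz] add [kwd] -> 15 lines: olhu jsmhq scsm jyzw lkkyv acr amng vyfy clbm zjh nqt isdsw kwd jzmby zxotp
Final line 8: vyfy

Answer: vyfy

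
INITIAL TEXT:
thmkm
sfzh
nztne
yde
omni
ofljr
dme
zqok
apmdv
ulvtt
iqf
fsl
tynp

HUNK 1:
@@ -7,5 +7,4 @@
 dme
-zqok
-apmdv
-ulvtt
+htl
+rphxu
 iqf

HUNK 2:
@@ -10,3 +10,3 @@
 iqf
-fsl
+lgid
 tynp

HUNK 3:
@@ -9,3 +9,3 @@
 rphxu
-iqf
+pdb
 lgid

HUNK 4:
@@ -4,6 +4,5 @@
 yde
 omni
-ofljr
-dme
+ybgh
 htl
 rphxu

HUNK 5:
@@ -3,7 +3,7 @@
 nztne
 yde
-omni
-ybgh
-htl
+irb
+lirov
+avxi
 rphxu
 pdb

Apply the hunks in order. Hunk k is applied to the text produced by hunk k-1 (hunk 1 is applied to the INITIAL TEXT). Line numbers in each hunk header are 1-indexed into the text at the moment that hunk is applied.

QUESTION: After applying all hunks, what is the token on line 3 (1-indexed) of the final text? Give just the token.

Hunk 1: at line 7 remove [zqok,apmdv,ulvtt] add [htl,rphxu] -> 12 lines: thmkm sfzh nztne yde omni ofljr dme htl rphxu iqf fsl tynp
Hunk 2: at line 10 remove [fsl] add [lgid] -> 12 lines: thmkm sfzh nztne yde omni ofljr dme htl rphxu iqf lgid tynp
Hunk 3: at line 9 remove [iqf] add [pdb] -> 12 lines: thmkm sfzh nztne yde omni ofljr dme htl rphxu pdb lgid tynp
Hunk 4: at line 4 remove [ofljr,dme] add [ybgh] -> 11 lines: thmkm sfzh nztne yde omni ybgh htl rphxu pdb lgid tynp
Hunk 5: at line 3 remove [omni,ybgh,htl] add [irb,lirov,avxi] -> 11 lines: thmkm sfzh nztne yde irb lirov avxi rphxu pdb lgid tynp
Final line 3: nztne

Answer: nztne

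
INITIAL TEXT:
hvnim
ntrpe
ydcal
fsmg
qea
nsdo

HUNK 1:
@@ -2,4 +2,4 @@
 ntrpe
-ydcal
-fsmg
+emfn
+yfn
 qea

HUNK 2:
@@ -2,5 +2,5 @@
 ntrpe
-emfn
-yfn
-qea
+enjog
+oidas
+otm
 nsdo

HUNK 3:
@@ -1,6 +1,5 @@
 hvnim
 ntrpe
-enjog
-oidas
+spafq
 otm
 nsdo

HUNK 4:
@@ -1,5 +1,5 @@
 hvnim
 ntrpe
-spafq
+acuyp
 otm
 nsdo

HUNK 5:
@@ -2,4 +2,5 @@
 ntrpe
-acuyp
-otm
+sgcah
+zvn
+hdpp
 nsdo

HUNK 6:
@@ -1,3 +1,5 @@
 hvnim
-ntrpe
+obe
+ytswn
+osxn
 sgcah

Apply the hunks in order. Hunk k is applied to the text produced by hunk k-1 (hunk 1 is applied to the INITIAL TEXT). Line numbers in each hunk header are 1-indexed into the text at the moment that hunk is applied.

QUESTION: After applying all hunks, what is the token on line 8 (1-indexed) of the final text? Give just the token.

Answer: nsdo

Derivation:
Hunk 1: at line 2 remove [ydcal,fsmg] add [emfn,yfn] -> 6 lines: hvnim ntrpe emfn yfn qea nsdo
Hunk 2: at line 2 remove [emfn,yfn,qea] add [enjog,oidas,otm] -> 6 lines: hvnim ntrpe enjog oidas otm nsdo
Hunk 3: at line 1 remove [enjog,oidas] add [spafq] -> 5 lines: hvnim ntrpe spafq otm nsdo
Hunk 4: at line 1 remove [spafq] add [acuyp] -> 5 lines: hvnim ntrpe acuyp otm nsdo
Hunk 5: at line 2 remove [acuyp,otm] add [sgcah,zvn,hdpp] -> 6 lines: hvnim ntrpe sgcah zvn hdpp nsdo
Hunk 6: at line 1 remove [ntrpe] add [obe,ytswn,osxn] -> 8 lines: hvnim obe ytswn osxn sgcah zvn hdpp nsdo
Final line 8: nsdo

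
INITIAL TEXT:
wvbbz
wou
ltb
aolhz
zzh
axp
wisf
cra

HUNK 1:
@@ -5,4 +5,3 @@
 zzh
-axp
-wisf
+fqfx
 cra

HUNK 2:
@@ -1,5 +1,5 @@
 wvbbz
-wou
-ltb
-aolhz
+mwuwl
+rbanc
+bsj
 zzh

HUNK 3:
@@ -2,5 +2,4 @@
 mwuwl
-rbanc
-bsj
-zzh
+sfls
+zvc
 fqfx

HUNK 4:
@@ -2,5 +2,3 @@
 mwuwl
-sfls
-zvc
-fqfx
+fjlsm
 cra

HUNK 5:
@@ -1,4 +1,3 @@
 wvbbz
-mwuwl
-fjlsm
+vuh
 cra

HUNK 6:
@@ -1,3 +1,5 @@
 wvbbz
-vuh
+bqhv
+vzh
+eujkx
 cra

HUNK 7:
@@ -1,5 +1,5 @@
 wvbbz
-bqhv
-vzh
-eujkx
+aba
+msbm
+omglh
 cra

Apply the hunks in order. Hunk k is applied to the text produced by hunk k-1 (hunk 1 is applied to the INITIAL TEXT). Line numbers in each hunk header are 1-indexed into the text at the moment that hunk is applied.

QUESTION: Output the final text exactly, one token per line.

Answer: wvbbz
aba
msbm
omglh
cra

Derivation:
Hunk 1: at line 5 remove [axp,wisf] add [fqfx] -> 7 lines: wvbbz wou ltb aolhz zzh fqfx cra
Hunk 2: at line 1 remove [wou,ltb,aolhz] add [mwuwl,rbanc,bsj] -> 7 lines: wvbbz mwuwl rbanc bsj zzh fqfx cra
Hunk 3: at line 2 remove [rbanc,bsj,zzh] add [sfls,zvc] -> 6 lines: wvbbz mwuwl sfls zvc fqfx cra
Hunk 4: at line 2 remove [sfls,zvc,fqfx] add [fjlsm] -> 4 lines: wvbbz mwuwl fjlsm cra
Hunk 5: at line 1 remove [mwuwl,fjlsm] add [vuh] -> 3 lines: wvbbz vuh cra
Hunk 6: at line 1 remove [vuh] add [bqhv,vzh,eujkx] -> 5 lines: wvbbz bqhv vzh eujkx cra
Hunk 7: at line 1 remove [bqhv,vzh,eujkx] add [aba,msbm,omglh] -> 5 lines: wvbbz aba msbm omglh cra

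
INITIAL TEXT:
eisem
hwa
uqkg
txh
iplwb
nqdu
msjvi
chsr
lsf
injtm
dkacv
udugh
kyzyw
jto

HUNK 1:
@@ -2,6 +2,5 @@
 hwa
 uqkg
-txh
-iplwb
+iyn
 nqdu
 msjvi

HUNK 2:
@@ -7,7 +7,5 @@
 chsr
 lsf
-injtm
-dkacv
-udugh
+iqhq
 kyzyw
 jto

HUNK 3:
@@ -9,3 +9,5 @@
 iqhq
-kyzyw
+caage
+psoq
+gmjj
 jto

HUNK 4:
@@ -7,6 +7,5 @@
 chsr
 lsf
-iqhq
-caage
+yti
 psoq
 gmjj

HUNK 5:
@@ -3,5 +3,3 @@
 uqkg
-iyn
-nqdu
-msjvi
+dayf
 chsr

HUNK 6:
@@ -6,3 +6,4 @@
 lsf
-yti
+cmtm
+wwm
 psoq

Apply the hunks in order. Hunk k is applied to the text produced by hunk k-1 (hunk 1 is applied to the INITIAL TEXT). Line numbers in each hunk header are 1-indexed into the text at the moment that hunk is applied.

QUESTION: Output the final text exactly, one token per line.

Hunk 1: at line 2 remove [txh,iplwb] add [iyn] -> 13 lines: eisem hwa uqkg iyn nqdu msjvi chsr lsf injtm dkacv udugh kyzyw jto
Hunk 2: at line 7 remove [injtm,dkacv,udugh] add [iqhq] -> 11 lines: eisem hwa uqkg iyn nqdu msjvi chsr lsf iqhq kyzyw jto
Hunk 3: at line 9 remove [kyzyw] add [caage,psoq,gmjj] -> 13 lines: eisem hwa uqkg iyn nqdu msjvi chsr lsf iqhq caage psoq gmjj jto
Hunk 4: at line 7 remove [iqhq,caage] add [yti] -> 12 lines: eisem hwa uqkg iyn nqdu msjvi chsr lsf yti psoq gmjj jto
Hunk 5: at line 3 remove [iyn,nqdu,msjvi] add [dayf] -> 10 lines: eisem hwa uqkg dayf chsr lsf yti psoq gmjj jto
Hunk 6: at line 6 remove [yti] add [cmtm,wwm] -> 11 lines: eisem hwa uqkg dayf chsr lsf cmtm wwm psoq gmjj jto

Answer: eisem
hwa
uqkg
dayf
chsr
lsf
cmtm
wwm
psoq
gmjj
jto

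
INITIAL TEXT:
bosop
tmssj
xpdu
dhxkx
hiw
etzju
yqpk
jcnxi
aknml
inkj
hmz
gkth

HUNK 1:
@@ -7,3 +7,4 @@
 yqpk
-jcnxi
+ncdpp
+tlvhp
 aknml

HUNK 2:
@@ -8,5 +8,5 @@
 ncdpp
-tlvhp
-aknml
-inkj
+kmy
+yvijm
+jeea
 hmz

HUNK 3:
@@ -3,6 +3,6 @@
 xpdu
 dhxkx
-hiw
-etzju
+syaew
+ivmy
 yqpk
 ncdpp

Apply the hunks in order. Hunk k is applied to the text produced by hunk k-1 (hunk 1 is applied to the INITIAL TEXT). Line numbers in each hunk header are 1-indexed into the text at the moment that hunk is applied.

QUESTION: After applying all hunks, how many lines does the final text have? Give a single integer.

Answer: 13

Derivation:
Hunk 1: at line 7 remove [jcnxi] add [ncdpp,tlvhp] -> 13 lines: bosop tmssj xpdu dhxkx hiw etzju yqpk ncdpp tlvhp aknml inkj hmz gkth
Hunk 2: at line 8 remove [tlvhp,aknml,inkj] add [kmy,yvijm,jeea] -> 13 lines: bosop tmssj xpdu dhxkx hiw etzju yqpk ncdpp kmy yvijm jeea hmz gkth
Hunk 3: at line 3 remove [hiw,etzju] add [syaew,ivmy] -> 13 lines: bosop tmssj xpdu dhxkx syaew ivmy yqpk ncdpp kmy yvijm jeea hmz gkth
Final line count: 13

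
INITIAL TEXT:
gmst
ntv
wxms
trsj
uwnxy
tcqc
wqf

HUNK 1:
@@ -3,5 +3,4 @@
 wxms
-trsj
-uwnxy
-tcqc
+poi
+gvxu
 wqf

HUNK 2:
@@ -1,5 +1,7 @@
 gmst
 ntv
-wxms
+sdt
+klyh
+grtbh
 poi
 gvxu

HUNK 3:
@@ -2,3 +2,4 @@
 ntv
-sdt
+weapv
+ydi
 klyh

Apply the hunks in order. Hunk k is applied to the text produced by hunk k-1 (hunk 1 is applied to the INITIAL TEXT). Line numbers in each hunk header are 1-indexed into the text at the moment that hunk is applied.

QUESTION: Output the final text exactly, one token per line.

Hunk 1: at line 3 remove [trsj,uwnxy,tcqc] add [poi,gvxu] -> 6 lines: gmst ntv wxms poi gvxu wqf
Hunk 2: at line 1 remove [wxms] add [sdt,klyh,grtbh] -> 8 lines: gmst ntv sdt klyh grtbh poi gvxu wqf
Hunk 3: at line 2 remove [sdt] add [weapv,ydi] -> 9 lines: gmst ntv weapv ydi klyh grtbh poi gvxu wqf

Answer: gmst
ntv
weapv
ydi
klyh
grtbh
poi
gvxu
wqf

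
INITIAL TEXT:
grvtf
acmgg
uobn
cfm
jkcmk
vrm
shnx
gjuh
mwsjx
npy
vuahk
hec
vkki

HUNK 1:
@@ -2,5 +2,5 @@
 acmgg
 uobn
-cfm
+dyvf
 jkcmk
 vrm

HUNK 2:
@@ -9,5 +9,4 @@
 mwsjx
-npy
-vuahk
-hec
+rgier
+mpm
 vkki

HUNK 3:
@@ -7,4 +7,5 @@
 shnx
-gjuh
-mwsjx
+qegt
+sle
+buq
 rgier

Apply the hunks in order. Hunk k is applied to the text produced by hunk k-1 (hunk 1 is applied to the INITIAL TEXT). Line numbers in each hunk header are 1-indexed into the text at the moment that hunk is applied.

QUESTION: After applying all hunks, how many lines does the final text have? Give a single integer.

Hunk 1: at line 2 remove [cfm] add [dyvf] -> 13 lines: grvtf acmgg uobn dyvf jkcmk vrm shnx gjuh mwsjx npy vuahk hec vkki
Hunk 2: at line 9 remove [npy,vuahk,hec] add [rgier,mpm] -> 12 lines: grvtf acmgg uobn dyvf jkcmk vrm shnx gjuh mwsjx rgier mpm vkki
Hunk 3: at line 7 remove [gjuh,mwsjx] add [qegt,sle,buq] -> 13 lines: grvtf acmgg uobn dyvf jkcmk vrm shnx qegt sle buq rgier mpm vkki
Final line count: 13

Answer: 13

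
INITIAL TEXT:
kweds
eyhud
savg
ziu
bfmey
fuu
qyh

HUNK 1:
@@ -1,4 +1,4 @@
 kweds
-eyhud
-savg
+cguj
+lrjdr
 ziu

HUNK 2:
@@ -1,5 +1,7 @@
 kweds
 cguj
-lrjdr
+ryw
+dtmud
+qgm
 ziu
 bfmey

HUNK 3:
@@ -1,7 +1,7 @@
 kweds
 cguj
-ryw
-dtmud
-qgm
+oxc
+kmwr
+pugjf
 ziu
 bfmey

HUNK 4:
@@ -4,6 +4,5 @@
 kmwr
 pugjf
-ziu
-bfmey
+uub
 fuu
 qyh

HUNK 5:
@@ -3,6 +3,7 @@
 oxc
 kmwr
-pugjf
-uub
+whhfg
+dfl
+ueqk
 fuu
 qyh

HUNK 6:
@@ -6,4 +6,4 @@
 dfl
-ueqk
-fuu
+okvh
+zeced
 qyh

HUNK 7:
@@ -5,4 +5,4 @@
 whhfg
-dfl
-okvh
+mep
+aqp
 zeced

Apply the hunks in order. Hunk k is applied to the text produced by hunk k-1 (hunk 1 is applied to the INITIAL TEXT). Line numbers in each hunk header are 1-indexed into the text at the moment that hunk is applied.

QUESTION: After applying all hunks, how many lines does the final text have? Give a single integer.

Answer: 9

Derivation:
Hunk 1: at line 1 remove [eyhud,savg] add [cguj,lrjdr] -> 7 lines: kweds cguj lrjdr ziu bfmey fuu qyh
Hunk 2: at line 1 remove [lrjdr] add [ryw,dtmud,qgm] -> 9 lines: kweds cguj ryw dtmud qgm ziu bfmey fuu qyh
Hunk 3: at line 1 remove [ryw,dtmud,qgm] add [oxc,kmwr,pugjf] -> 9 lines: kweds cguj oxc kmwr pugjf ziu bfmey fuu qyh
Hunk 4: at line 4 remove [ziu,bfmey] add [uub] -> 8 lines: kweds cguj oxc kmwr pugjf uub fuu qyh
Hunk 5: at line 3 remove [pugjf,uub] add [whhfg,dfl,ueqk] -> 9 lines: kweds cguj oxc kmwr whhfg dfl ueqk fuu qyh
Hunk 6: at line 6 remove [ueqk,fuu] add [okvh,zeced] -> 9 lines: kweds cguj oxc kmwr whhfg dfl okvh zeced qyh
Hunk 7: at line 5 remove [dfl,okvh] add [mep,aqp] -> 9 lines: kweds cguj oxc kmwr whhfg mep aqp zeced qyh
Final line count: 9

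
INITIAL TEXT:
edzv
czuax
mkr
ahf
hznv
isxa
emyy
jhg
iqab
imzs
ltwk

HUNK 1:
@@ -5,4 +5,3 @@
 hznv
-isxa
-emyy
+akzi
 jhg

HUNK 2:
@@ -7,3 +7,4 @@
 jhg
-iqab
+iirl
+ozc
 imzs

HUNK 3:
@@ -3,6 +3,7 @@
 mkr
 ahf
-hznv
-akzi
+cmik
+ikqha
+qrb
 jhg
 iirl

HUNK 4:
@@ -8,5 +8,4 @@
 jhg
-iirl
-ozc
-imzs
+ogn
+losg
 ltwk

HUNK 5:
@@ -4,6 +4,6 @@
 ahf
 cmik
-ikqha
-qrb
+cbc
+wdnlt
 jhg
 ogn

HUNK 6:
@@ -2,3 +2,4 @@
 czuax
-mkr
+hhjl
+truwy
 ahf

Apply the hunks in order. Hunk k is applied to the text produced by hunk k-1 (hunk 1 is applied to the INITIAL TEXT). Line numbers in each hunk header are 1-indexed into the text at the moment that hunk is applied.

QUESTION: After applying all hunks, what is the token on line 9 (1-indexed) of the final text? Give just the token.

Hunk 1: at line 5 remove [isxa,emyy] add [akzi] -> 10 lines: edzv czuax mkr ahf hznv akzi jhg iqab imzs ltwk
Hunk 2: at line 7 remove [iqab] add [iirl,ozc] -> 11 lines: edzv czuax mkr ahf hznv akzi jhg iirl ozc imzs ltwk
Hunk 3: at line 3 remove [hznv,akzi] add [cmik,ikqha,qrb] -> 12 lines: edzv czuax mkr ahf cmik ikqha qrb jhg iirl ozc imzs ltwk
Hunk 4: at line 8 remove [iirl,ozc,imzs] add [ogn,losg] -> 11 lines: edzv czuax mkr ahf cmik ikqha qrb jhg ogn losg ltwk
Hunk 5: at line 4 remove [ikqha,qrb] add [cbc,wdnlt] -> 11 lines: edzv czuax mkr ahf cmik cbc wdnlt jhg ogn losg ltwk
Hunk 6: at line 2 remove [mkr] add [hhjl,truwy] -> 12 lines: edzv czuax hhjl truwy ahf cmik cbc wdnlt jhg ogn losg ltwk
Final line 9: jhg

Answer: jhg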